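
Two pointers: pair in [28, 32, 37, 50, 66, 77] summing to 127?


lo=0(28)+hi=5(77)=105
lo=1(32)+hi=5(77)=109
lo=2(37)+hi=5(77)=114
lo=3(50)+hi=5(77)=127

Yes: 50+77=127


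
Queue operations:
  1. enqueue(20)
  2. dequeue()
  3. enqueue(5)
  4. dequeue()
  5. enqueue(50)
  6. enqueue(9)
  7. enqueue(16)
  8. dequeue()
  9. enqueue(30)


enqueue(20) -> [20]
dequeue()->20, []
enqueue(5) -> [5]
dequeue()->5, []
enqueue(50) -> [50]
enqueue(9) -> [50, 9]
enqueue(16) -> [50, 9, 16]
dequeue()->50, [9, 16]
enqueue(30) -> [9, 16, 30]

Final queue: [9, 16, 30]


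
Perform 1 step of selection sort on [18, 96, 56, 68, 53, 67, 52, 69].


Initial: [18, 96, 56, 68, 53, 67, 52, 69]
Step 1: min=18 at 0
  Swap: [18, 96, 56, 68, 53, 67, 52, 69]

After 1 step: [18, 96, 56, 68, 53, 67, 52, 69]


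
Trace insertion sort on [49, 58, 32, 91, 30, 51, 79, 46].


Initial: [49, 58, 32, 91, 30, 51, 79, 46]
Insert 58: [49, 58, 32, 91, 30, 51, 79, 46]
Insert 32: [32, 49, 58, 91, 30, 51, 79, 46]
Insert 91: [32, 49, 58, 91, 30, 51, 79, 46]
Insert 30: [30, 32, 49, 58, 91, 51, 79, 46]
Insert 51: [30, 32, 49, 51, 58, 91, 79, 46]
Insert 79: [30, 32, 49, 51, 58, 79, 91, 46]
Insert 46: [30, 32, 46, 49, 51, 58, 79, 91]

Sorted: [30, 32, 46, 49, 51, 58, 79, 91]


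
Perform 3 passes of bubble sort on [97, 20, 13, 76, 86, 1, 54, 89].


Initial: [97, 20, 13, 76, 86, 1, 54, 89]
Pass 1: [20, 13, 76, 86, 1, 54, 89, 97] (7 swaps)
Pass 2: [13, 20, 76, 1, 54, 86, 89, 97] (3 swaps)
Pass 3: [13, 20, 1, 54, 76, 86, 89, 97] (2 swaps)

After 3 passes: [13, 20, 1, 54, 76, 86, 89, 97]


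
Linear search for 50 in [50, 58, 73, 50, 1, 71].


i=0: 50==50 found!

Found at 0, 1 comps


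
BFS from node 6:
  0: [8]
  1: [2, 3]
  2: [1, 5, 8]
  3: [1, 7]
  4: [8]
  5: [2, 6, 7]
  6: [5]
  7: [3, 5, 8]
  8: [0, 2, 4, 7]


Visit 6, enqueue [5]
Visit 5, enqueue [2, 7]
Visit 2, enqueue [1, 8]
Visit 7, enqueue [3]
Visit 1, enqueue []
Visit 8, enqueue [0, 4]
Visit 3, enqueue []
Visit 0, enqueue []
Visit 4, enqueue []

BFS order: [6, 5, 2, 7, 1, 8, 3, 0, 4]


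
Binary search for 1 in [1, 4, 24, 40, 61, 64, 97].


Step 1: lo=0, hi=6, mid=3, val=40
Step 2: lo=0, hi=2, mid=1, val=4
Step 3: lo=0, hi=0, mid=0, val=1

Found at index 0


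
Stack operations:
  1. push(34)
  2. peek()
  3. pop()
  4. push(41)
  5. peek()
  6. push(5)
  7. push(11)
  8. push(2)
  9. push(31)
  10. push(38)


push(34) -> [34]
peek()->34
pop()->34, []
push(41) -> [41]
peek()->41
push(5) -> [41, 5]
push(11) -> [41, 5, 11]
push(2) -> [41, 5, 11, 2]
push(31) -> [41, 5, 11, 2, 31]
push(38) -> [41, 5, 11, 2, 31, 38]

Final stack: [41, 5, 11, 2, 31, 38]


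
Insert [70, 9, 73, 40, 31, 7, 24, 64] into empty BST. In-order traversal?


Insert 70: root
Insert 9: L from 70
Insert 73: R from 70
Insert 40: L from 70 -> R from 9
Insert 31: L from 70 -> R from 9 -> L from 40
Insert 7: L from 70 -> L from 9
Insert 24: L from 70 -> R from 9 -> L from 40 -> L from 31
Insert 64: L from 70 -> R from 9 -> R from 40

In-order: [7, 9, 24, 31, 40, 64, 70, 73]


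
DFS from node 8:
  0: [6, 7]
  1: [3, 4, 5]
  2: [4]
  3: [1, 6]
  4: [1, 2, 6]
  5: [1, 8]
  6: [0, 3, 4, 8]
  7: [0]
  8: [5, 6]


Visit 8, push [6, 5]
Visit 5, push [1]
Visit 1, push [4, 3]
Visit 3, push [6]
Visit 6, push [4, 0]
Visit 0, push [7]
Visit 7, push []
Visit 4, push [2]
Visit 2, push []

DFS order: [8, 5, 1, 3, 6, 0, 7, 4, 2]


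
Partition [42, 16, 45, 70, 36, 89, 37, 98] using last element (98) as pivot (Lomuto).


Pivot: 98
  42 <= 98: advance i (no swap)
  16 <= 98: advance i (no swap)
  45 <= 98: advance i (no swap)
  70 <= 98: advance i (no swap)
  36 <= 98: advance i (no swap)
  89 <= 98: advance i (no swap)
  37 <= 98: advance i (no swap)
Place pivot at 7: [42, 16, 45, 70, 36, 89, 37, 98]

Partitioned: [42, 16, 45, 70, 36, 89, 37, 98]


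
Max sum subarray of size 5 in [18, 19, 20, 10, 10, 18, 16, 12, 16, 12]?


[0:5]: 77
[1:6]: 77
[2:7]: 74
[3:8]: 66
[4:9]: 72
[5:10]: 74

Max: 77 at [0:5]


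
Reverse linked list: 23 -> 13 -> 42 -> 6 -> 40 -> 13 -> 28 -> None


Step 1: curr=23, set curr.next=prev(None) | reversed so far: 23
Step 2: curr=13, set curr.next=prev(23) | reversed so far: 13 -> 23
Step 3: curr=42, set curr.next=prev(13) | reversed so far: 42 -> 13 -> 23
Step 4: curr=6, set curr.next=prev(42) | reversed so far: 6 -> 42 -> 13 -> 23
Step 5: curr=40, set curr.next=prev(6) | reversed so far: 40 -> 6 -> 42 -> 13 -> 23
Step 6: curr=13, set curr.next=prev(40) | reversed so far: 13 -> 40 -> 6 -> 42 -> 13 -> 23
Step 7: curr=28, set curr.next=prev(13) | reversed so far: 28 -> 13 -> 40 -> 6 -> 42 -> 13 -> 23

28 -> 13 -> 40 -> 6 -> 42 -> 13 -> 23 -> None


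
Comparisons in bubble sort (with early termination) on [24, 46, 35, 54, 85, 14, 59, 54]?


Algorithm: bubble sort (with early termination)
Input: [24, 46, 35, 54, 85, 14, 59, 54]
Sorted: [14, 24, 35, 46, 54, 54, 59, 85]

27


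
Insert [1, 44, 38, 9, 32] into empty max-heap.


Insert 1: [1]
Insert 44: [44, 1]
Insert 38: [44, 1, 38]
Insert 9: [44, 9, 38, 1]
Insert 32: [44, 32, 38, 1, 9]

Final heap: [44, 32, 38, 1, 9]


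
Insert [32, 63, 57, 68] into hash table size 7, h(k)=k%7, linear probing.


Insert 32: h=4 -> slot 4
Insert 63: h=0 -> slot 0
Insert 57: h=1 -> slot 1
Insert 68: h=5 -> slot 5

Table: [63, 57, None, None, 32, 68, None]


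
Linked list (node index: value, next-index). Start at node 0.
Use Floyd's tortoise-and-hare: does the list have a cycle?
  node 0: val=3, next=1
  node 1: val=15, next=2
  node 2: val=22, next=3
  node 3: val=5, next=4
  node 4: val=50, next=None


Floyd's tortoise (slow, +1) and hare (fast, +2):
  init: slow=0, fast=0
  step 1: slow=1, fast=2
  step 2: slow=2, fast=4
  step 3: fast -> None, no cycle

Cycle: no


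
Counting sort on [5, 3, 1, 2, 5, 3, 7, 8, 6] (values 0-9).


Input: [5, 3, 1, 2, 5, 3, 7, 8, 6]
Counts: [0, 1, 1, 2, 0, 2, 1, 1, 1, 0]

Sorted: [1, 2, 3, 3, 5, 5, 6, 7, 8]


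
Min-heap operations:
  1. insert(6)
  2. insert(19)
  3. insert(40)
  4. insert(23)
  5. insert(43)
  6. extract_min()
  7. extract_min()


insert(6) -> [6]
insert(19) -> [6, 19]
insert(40) -> [6, 19, 40]
insert(23) -> [6, 19, 40, 23]
insert(43) -> [6, 19, 40, 23, 43]
extract_min()->6, [19, 23, 40, 43]
extract_min()->19, [23, 43, 40]

Final heap: [23, 43, 40]


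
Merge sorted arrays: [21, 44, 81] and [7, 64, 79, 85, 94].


Take 7 from B
Take 21 from A
Take 44 from A
Take 64 from B
Take 79 from B
Take 81 from A

Merged: [7, 21, 44, 64, 79, 81, 85, 94]


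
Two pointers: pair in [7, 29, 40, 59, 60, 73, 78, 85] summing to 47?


lo=0(7)+hi=7(85)=92
lo=0(7)+hi=6(78)=85
lo=0(7)+hi=5(73)=80
lo=0(7)+hi=4(60)=67
lo=0(7)+hi=3(59)=66
lo=0(7)+hi=2(40)=47

Yes: 7+40=47


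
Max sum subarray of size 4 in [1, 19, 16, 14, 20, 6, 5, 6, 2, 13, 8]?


[0:4]: 50
[1:5]: 69
[2:6]: 56
[3:7]: 45
[4:8]: 37
[5:9]: 19
[6:10]: 26
[7:11]: 29

Max: 69 at [1:5]


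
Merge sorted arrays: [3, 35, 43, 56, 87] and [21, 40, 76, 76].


Take 3 from A
Take 21 from B
Take 35 from A
Take 40 from B
Take 43 from A
Take 56 from A
Take 76 from B
Take 76 from B

Merged: [3, 21, 35, 40, 43, 56, 76, 76, 87]


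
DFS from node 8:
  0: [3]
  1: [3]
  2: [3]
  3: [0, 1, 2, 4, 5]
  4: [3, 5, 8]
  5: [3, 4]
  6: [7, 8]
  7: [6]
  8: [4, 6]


Visit 8, push [6, 4]
Visit 4, push [5, 3]
Visit 3, push [5, 2, 1, 0]
Visit 0, push []
Visit 1, push []
Visit 2, push []
Visit 5, push []
Visit 6, push [7]
Visit 7, push []

DFS order: [8, 4, 3, 0, 1, 2, 5, 6, 7]


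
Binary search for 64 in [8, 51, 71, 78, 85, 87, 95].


Step 1: lo=0, hi=6, mid=3, val=78
Step 2: lo=0, hi=2, mid=1, val=51
Step 3: lo=2, hi=2, mid=2, val=71

Not found


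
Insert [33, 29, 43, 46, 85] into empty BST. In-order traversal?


Insert 33: root
Insert 29: L from 33
Insert 43: R from 33
Insert 46: R from 33 -> R from 43
Insert 85: R from 33 -> R from 43 -> R from 46

In-order: [29, 33, 43, 46, 85]


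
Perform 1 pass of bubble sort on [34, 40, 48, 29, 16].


Initial: [34, 40, 48, 29, 16]
Pass 1: [34, 40, 29, 16, 48] (2 swaps)

After 1 pass: [34, 40, 29, 16, 48]


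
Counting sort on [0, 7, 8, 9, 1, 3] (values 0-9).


Input: [0, 7, 8, 9, 1, 3]
Counts: [1, 1, 0, 1, 0, 0, 0, 1, 1, 1]

Sorted: [0, 1, 3, 7, 8, 9]


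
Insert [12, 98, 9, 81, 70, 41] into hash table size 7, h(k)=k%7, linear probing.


Insert 12: h=5 -> slot 5
Insert 98: h=0 -> slot 0
Insert 9: h=2 -> slot 2
Insert 81: h=4 -> slot 4
Insert 70: h=0, 1 probes -> slot 1
Insert 41: h=6 -> slot 6

Table: [98, 70, 9, None, 81, 12, 41]


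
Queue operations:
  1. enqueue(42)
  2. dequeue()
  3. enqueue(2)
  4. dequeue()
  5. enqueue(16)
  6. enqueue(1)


enqueue(42) -> [42]
dequeue()->42, []
enqueue(2) -> [2]
dequeue()->2, []
enqueue(16) -> [16]
enqueue(1) -> [16, 1]

Final queue: [16, 1]


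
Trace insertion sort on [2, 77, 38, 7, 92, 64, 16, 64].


Initial: [2, 77, 38, 7, 92, 64, 16, 64]
Insert 77: [2, 77, 38, 7, 92, 64, 16, 64]
Insert 38: [2, 38, 77, 7, 92, 64, 16, 64]
Insert 7: [2, 7, 38, 77, 92, 64, 16, 64]
Insert 92: [2, 7, 38, 77, 92, 64, 16, 64]
Insert 64: [2, 7, 38, 64, 77, 92, 16, 64]
Insert 16: [2, 7, 16, 38, 64, 77, 92, 64]
Insert 64: [2, 7, 16, 38, 64, 64, 77, 92]

Sorted: [2, 7, 16, 38, 64, 64, 77, 92]


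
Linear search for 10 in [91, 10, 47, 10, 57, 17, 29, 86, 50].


i=0: 91!=10
i=1: 10==10 found!

Found at 1, 2 comps


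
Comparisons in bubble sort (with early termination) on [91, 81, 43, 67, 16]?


Algorithm: bubble sort (with early termination)
Input: [91, 81, 43, 67, 16]
Sorted: [16, 43, 67, 81, 91]

10


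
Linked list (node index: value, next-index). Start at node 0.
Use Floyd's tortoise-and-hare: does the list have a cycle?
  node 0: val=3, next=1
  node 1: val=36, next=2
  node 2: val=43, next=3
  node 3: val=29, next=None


Floyd's tortoise (slow, +1) and hare (fast, +2):
  init: slow=0, fast=0
  step 1: slow=1, fast=2
  step 2: fast 2->3->None, no cycle

Cycle: no


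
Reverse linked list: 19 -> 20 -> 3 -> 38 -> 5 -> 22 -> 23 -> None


Step 1: curr=19, set curr.next=prev(None) | reversed so far: 19
Step 2: curr=20, set curr.next=prev(19) | reversed so far: 20 -> 19
Step 3: curr=3, set curr.next=prev(20) | reversed so far: 3 -> 20 -> 19
Step 4: curr=38, set curr.next=prev(3) | reversed so far: 38 -> 3 -> 20 -> 19
Step 5: curr=5, set curr.next=prev(38) | reversed so far: 5 -> 38 -> 3 -> 20 -> 19
Step 6: curr=22, set curr.next=prev(5) | reversed so far: 22 -> 5 -> 38 -> 3 -> 20 -> 19
Step 7: curr=23, set curr.next=prev(22) | reversed so far: 23 -> 22 -> 5 -> 38 -> 3 -> 20 -> 19

23 -> 22 -> 5 -> 38 -> 3 -> 20 -> 19 -> None


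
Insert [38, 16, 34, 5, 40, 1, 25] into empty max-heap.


Insert 38: [38]
Insert 16: [38, 16]
Insert 34: [38, 16, 34]
Insert 5: [38, 16, 34, 5]
Insert 40: [40, 38, 34, 5, 16]
Insert 1: [40, 38, 34, 5, 16, 1]
Insert 25: [40, 38, 34, 5, 16, 1, 25]

Final heap: [40, 38, 34, 5, 16, 1, 25]


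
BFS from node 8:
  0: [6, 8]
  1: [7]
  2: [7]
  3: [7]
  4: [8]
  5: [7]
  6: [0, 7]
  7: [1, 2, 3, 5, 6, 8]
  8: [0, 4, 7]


Visit 8, enqueue [0, 4, 7]
Visit 0, enqueue [6]
Visit 4, enqueue []
Visit 7, enqueue [1, 2, 3, 5]
Visit 6, enqueue []
Visit 1, enqueue []
Visit 2, enqueue []
Visit 3, enqueue []
Visit 5, enqueue []

BFS order: [8, 0, 4, 7, 6, 1, 2, 3, 5]


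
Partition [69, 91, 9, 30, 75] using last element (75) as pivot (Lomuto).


Pivot: 75
  69 <= 75: advance i (no swap)
  9 <= 75: swap -> [69, 9, 91, 30, 75]
  30 <= 75: swap -> [69, 9, 30, 91, 75]
Place pivot at 3: [69, 9, 30, 75, 91]

Partitioned: [69, 9, 30, 75, 91]


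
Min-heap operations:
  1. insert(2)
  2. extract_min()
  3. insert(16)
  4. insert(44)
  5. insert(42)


insert(2) -> [2]
extract_min()->2, []
insert(16) -> [16]
insert(44) -> [16, 44]
insert(42) -> [16, 44, 42]

Final heap: [16, 44, 42]


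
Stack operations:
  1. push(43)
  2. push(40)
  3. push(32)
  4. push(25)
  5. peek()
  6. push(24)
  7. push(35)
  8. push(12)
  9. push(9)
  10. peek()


push(43) -> [43]
push(40) -> [43, 40]
push(32) -> [43, 40, 32]
push(25) -> [43, 40, 32, 25]
peek()->25
push(24) -> [43, 40, 32, 25, 24]
push(35) -> [43, 40, 32, 25, 24, 35]
push(12) -> [43, 40, 32, 25, 24, 35, 12]
push(9) -> [43, 40, 32, 25, 24, 35, 12, 9]
peek()->9

Final stack: [43, 40, 32, 25, 24, 35, 12, 9]


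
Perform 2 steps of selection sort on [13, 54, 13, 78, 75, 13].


Initial: [13, 54, 13, 78, 75, 13]
Step 1: min=13 at 0
  Swap: [13, 54, 13, 78, 75, 13]
Step 2: min=13 at 2
  Swap: [13, 13, 54, 78, 75, 13]

After 2 steps: [13, 13, 54, 78, 75, 13]


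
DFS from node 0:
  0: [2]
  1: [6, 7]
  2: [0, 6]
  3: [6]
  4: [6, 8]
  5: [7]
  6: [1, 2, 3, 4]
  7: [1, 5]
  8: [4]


Visit 0, push [2]
Visit 2, push [6]
Visit 6, push [4, 3, 1]
Visit 1, push [7]
Visit 7, push [5]
Visit 5, push []
Visit 3, push []
Visit 4, push [8]
Visit 8, push []

DFS order: [0, 2, 6, 1, 7, 5, 3, 4, 8]


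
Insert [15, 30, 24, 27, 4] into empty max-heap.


Insert 15: [15]
Insert 30: [30, 15]
Insert 24: [30, 15, 24]
Insert 27: [30, 27, 24, 15]
Insert 4: [30, 27, 24, 15, 4]

Final heap: [30, 27, 24, 15, 4]


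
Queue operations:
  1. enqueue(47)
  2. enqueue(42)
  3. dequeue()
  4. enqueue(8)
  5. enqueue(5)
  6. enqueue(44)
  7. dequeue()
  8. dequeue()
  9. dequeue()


enqueue(47) -> [47]
enqueue(42) -> [47, 42]
dequeue()->47, [42]
enqueue(8) -> [42, 8]
enqueue(5) -> [42, 8, 5]
enqueue(44) -> [42, 8, 5, 44]
dequeue()->42, [8, 5, 44]
dequeue()->8, [5, 44]
dequeue()->5, [44]

Final queue: [44]


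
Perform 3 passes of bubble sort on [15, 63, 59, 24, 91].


Initial: [15, 63, 59, 24, 91]
Pass 1: [15, 59, 24, 63, 91] (2 swaps)
Pass 2: [15, 24, 59, 63, 91] (1 swaps)
Pass 3: [15, 24, 59, 63, 91] (0 swaps)

After 3 passes: [15, 24, 59, 63, 91]


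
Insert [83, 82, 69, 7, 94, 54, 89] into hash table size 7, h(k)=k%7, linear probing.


Insert 83: h=6 -> slot 6
Insert 82: h=5 -> slot 5
Insert 69: h=6, 1 probes -> slot 0
Insert 7: h=0, 1 probes -> slot 1
Insert 94: h=3 -> slot 3
Insert 54: h=5, 4 probes -> slot 2
Insert 89: h=5, 6 probes -> slot 4

Table: [69, 7, 54, 94, 89, 82, 83]


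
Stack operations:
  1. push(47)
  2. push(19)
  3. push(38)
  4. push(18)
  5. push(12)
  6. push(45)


push(47) -> [47]
push(19) -> [47, 19]
push(38) -> [47, 19, 38]
push(18) -> [47, 19, 38, 18]
push(12) -> [47, 19, 38, 18, 12]
push(45) -> [47, 19, 38, 18, 12, 45]

Final stack: [47, 19, 38, 18, 12, 45]


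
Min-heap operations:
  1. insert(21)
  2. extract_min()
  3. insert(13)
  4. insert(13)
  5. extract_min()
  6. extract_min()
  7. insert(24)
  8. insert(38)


insert(21) -> [21]
extract_min()->21, []
insert(13) -> [13]
insert(13) -> [13, 13]
extract_min()->13, [13]
extract_min()->13, []
insert(24) -> [24]
insert(38) -> [24, 38]

Final heap: [24, 38]


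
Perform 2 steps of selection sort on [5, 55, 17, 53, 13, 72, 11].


Initial: [5, 55, 17, 53, 13, 72, 11]
Step 1: min=5 at 0
  Swap: [5, 55, 17, 53, 13, 72, 11]
Step 2: min=11 at 6
  Swap: [5, 11, 17, 53, 13, 72, 55]

After 2 steps: [5, 11, 17, 53, 13, 72, 55]


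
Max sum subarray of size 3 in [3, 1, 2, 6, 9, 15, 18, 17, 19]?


[0:3]: 6
[1:4]: 9
[2:5]: 17
[3:6]: 30
[4:7]: 42
[5:8]: 50
[6:9]: 54

Max: 54 at [6:9]


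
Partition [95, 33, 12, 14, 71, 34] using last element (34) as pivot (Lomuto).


Pivot: 34
  33 <= 34: swap -> [33, 95, 12, 14, 71, 34]
  12 <= 34: swap -> [33, 12, 95, 14, 71, 34]
  14 <= 34: swap -> [33, 12, 14, 95, 71, 34]
Place pivot at 3: [33, 12, 14, 34, 71, 95]

Partitioned: [33, 12, 14, 34, 71, 95]


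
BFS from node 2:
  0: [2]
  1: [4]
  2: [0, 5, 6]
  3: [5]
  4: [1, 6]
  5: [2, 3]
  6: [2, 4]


Visit 2, enqueue [0, 5, 6]
Visit 0, enqueue []
Visit 5, enqueue [3]
Visit 6, enqueue [4]
Visit 3, enqueue []
Visit 4, enqueue [1]
Visit 1, enqueue []

BFS order: [2, 0, 5, 6, 3, 4, 1]


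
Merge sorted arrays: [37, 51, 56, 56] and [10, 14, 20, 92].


Take 10 from B
Take 14 from B
Take 20 from B
Take 37 from A
Take 51 from A
Take 56 from A
Take 56 from A

Merged: [10, 14, 20, 37, 51, 56, 56, 92]


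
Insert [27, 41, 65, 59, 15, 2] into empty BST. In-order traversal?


Insert 27: root
Insert 41: R from 27
Insert 65: R from 27 -> R from 41
Insert 59: R from 27 -> R from 41 -> L from 65
Insert 15: L from 27
Insert 2: L from 27 -> L from 15

In-order: [2, 15, 27, 41, 59, 65]


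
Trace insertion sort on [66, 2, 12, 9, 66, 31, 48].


Initial: [66, 2, 12, 9, 66, 31, 48]
Insert 2: [2, 66, 12, 9, 66, 31, 48]
Insert 12: [2, 12, 66, 9, 66, 31, 48]
Insert 9: [2, 9, 12, 66, 66, 31, 48]
Insert 66: [2, 9, 12, 66, 66, 31, 48]
Insert 31: [2, 9, 12, 31, 66, 66, 48]
Insert 48: [2, 9, 12, 31, 48, 66, 66]

Sorted: [2, 9, 12, 31, 48, 66, 66]


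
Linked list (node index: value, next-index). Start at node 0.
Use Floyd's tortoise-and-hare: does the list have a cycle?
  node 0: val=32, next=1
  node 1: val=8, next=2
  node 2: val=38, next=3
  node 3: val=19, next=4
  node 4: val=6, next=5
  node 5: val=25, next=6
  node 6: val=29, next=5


Floyd's tortoise (slow, +1) and hare (fast, +2):
  init: slow=0, fast=0
  step 1: slow=1, fast=2
  step 2: slow=2, fast=4
  step 3: slow=3, fast=6
  step 4: slow=4, fast=6
  step 5: slow=5, fast=6
  step 6: slow=6, fast=6
  slow == fast at node 6: cycle detected

Cycle: yes


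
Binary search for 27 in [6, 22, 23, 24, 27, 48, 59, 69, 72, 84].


Step 1: lo=0, hi=9, mid=4, val=27

Found at index 4


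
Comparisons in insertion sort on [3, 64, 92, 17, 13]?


Algorithm: insertion sort
Input: [3, 64, 92, 17, 13]
Sorted: [3, 13, 17, 64, 92]

9


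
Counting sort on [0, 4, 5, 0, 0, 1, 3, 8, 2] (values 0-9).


Input: [0, 4, 5, 0, 0, 1, 3, 8, 2]
Counts: [3, 1, 1, 1, 1, 1, 0, 0, 1, 0]

Sorted: [0, 0, 0, 1, 2, 3, 4, 5, 8]


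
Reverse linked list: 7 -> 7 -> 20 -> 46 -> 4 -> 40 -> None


Step 1: curr=7, set curr.next=prev(None) | reversed so far: 7
Step 2: curr=7, set curr.next=prev(7) | reversed so far: 7 -> 7
Step 3: curr=20, set curr.next=prev(7) | reversed so far: 20 -> 7 -> 7
Step 4: curr=46, set curr.next=prev(20) | reversed so far: 46 -> 20 -> 7 -> 7
Step 5: curr=4, set curr.next=prev(46) | reversed so far: 4 -> 46 -> 20 -> 7 -> 7
Step 6: curr=40, set curr.next=prev(4) | reversed so far: 40 -> 4 -> 46 -> 20 -> 7 -> 7

40 -> 4 -> 46 -> 20 -> 7 -> 7 -> None


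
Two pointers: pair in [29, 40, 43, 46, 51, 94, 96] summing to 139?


lo=0(29)+hi=6(96)=125
lo=1(40)+hi=6(96)=136
lo=2(43)+hi=6(96)=139

Yes: 43+96=139


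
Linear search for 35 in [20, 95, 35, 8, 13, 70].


i=0: 20!=35
i=1: 95!=35
i=2: 35==35 found!

Found at 2, 3 comps


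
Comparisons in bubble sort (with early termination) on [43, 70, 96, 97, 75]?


Algorithm: bubble sort (with early termination)
Input: [43, 70, 96, 97, 75]
Sorted: [43, 70, 75, 96, 97]

9


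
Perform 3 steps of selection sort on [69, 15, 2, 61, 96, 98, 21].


Initial: [69, 15, 2, 61, 96, 98, 21]
Step 1: min=2 at 2
  Swap: [2, 15, 69, 61, 96, 98, 21]
Step 2: min=15 at 1
  Swap: [2, 15, 69, 61, 96, 98, 21]
Step 3: min=21 at 6
  Swap: [2, 15, 21, 61, 96, 98, 69]

After 3 steps: [2, 15, 21, 61, 96, 98, 69]


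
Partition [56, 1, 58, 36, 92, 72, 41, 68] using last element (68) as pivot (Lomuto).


Pivot: 68
  56 <= 68: advance i (no swap)
  1 <= 68: advance i (no swap)
  58 <= 68: advance i (no swap)
  36 <= 68: advance i (no swap)
  41 <= 68: swap -> [56, 1, 58, 36, 41, 72, 92, 68]
Place pivot at 5: [56, 1, 58, 36, 41, 68, 92, 72]

Partitioned: [56, 1, 58, 36, 41, 68, 92, 72]


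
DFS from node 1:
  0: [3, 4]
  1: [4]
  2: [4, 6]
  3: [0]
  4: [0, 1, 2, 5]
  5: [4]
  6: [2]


Visit 1, push [4]
Visit 4, push [5, 2, 0]
Visit 0, push [3]
Visit 3, push []
Visit 2, push [6]
Visit 6, push []
Visit 5, push []

DFS order: [1, 4, 0, 3, 2, 6, 5]


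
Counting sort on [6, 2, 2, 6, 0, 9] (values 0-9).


Input: [6, 2, 2, 6, 0, 9]
Counts: [1, 0, 2, 0, 0, 0, 2, 0, 0, 1]

Sorted: [0, 2, 2, 6, 6, 9]


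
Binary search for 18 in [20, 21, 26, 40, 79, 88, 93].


Step 1: lo=0, hi=6, mid=3, val=40
Step 2: lo=0, hi=2, mid=1, val=21
Step 3: lo=0, hi=0, mid=0, val=20

Not found


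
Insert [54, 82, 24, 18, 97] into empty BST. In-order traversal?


Insert 54: root
Insert 82: R from 54
Insert 24: L from 54
Insert 18: L from 54 -> L from 24
Insert 97: R from 54 -> R from 82

In-order: [18, 24, 54, 82, 97]


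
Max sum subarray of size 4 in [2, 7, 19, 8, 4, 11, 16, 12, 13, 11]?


[0:4]: 36
[1:5]: 38
[2:6]: 42
[3:7]: 39
[4:8]: 43
[5:9]: 52
[6:10]: 52

Max: 52 at [5:9]


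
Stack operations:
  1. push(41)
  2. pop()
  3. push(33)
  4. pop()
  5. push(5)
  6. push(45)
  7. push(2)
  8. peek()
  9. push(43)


push(41) -> [41]
pop()->41, []
push(33) -> [33]
pop()->33, []
push(5) -> [5]
push(45) -> [5, 45]
push(2) -> [5, 45, 2]
peek()->2
push(43) -> [5, 45, 2, 43]

Final stack: [5, 45, 2, 43]


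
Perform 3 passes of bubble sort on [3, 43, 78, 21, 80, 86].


Initial: [3, 43, 78, 21, 80, 86]
Pass 1: [3, 43, 21, 78, 80, 86] (1 swaps)
Pass 2: [3, 21, 43, 78, 80, 86] (1 swaps)
Pass 3: [3, 21, 43, 78, 80, 86] (0 swaps)

After 3 passes: [3, 21, 43, 78, 80, 86]


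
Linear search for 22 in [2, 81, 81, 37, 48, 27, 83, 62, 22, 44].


i=0: 2!=22
i=1: 81!=22
i=2: 81!=22
i=3: 37!=22
i=4: 48!=22
i=5: 27!=22
i=6: 83!=22
i=7: 62!=22
i=8: 22==22 found!

Found at 8, 9 comps


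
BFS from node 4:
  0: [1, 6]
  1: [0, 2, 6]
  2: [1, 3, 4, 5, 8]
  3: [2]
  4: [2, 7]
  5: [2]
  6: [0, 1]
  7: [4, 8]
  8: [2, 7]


Visit 4, enqueue [2, 7]
Visit 2, enqueue [1, 3, 5, 8]
Visit 7, enqueue []
Visit 1, enqueue [0, 6]
Visit 3, enqueue []
Visit 5, enqueue []
Visit 8, enqueue []
Visit 0, enqueue []
Visit 6, enqueue []

BFS order: [4, 2, 7, 1, 3, 5, 8, 0, 6]


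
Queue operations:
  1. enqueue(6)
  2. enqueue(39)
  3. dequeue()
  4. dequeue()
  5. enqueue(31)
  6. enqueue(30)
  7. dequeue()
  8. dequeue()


enqueue(6) -> [6]
enqueue(39) -> [6, 39]
dequeue()->6, [39]
dequeue()->39, []
enqueue(31) -> [31]
enqueue(30) -> [31, 30]
dequeue()->31, [30]
dequeue()->30, []

Final queue: []


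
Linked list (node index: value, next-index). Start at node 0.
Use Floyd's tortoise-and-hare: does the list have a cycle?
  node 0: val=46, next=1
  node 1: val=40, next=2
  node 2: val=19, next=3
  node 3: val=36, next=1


Floyd's tortoise (slow, +1) and hare (fast, +2):
  init: slow=0, fast=0
  step 1: slow=1, fast=2
  step 2: slow=2, fast=1
  step 3: slow=3, fast=3
  slow == fast at node 3: cycle detected

Cycle: yes


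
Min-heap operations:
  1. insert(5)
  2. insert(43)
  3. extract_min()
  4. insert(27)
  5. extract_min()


insert(5) -> [5]
insert(43) -> [5, 43]
extract_min()->5, [43]
insert(27) -> [27, 43]
extract_min()->27, [43]

Final heap: [43]


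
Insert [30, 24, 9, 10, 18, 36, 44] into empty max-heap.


Insert 30: [30]
Insert 24: [30, 24]
Insert 9: [30, 24, 9]
Insert 10: [30, 24, 9, 10]
Insert 18: [30, 24, 9, 10, 18]
Insert 36: [36, 24, 30, 10, 18, 9]
Insert 44: [44, 24, 36, 10, 18, 9, 30]

Final heap: [44, 24, 36, 10, 18, 9, 30]


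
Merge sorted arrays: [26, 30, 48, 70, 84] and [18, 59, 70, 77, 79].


Take 18 from B
Take 26 from A
Take 30 from A
Take 48 from A
Take 59 from B
Take 70 from A
Take 70 from B
Take 77 from B
Take 79 from B

Merged: [18, 26, 30, 48, 59, 70, 70, 77, 79, 84]


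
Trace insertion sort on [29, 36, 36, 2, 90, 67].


Initial: [29, 36, 36, 2, 90, 67]
Insert 36: [29, 36, 36, 2, 90, 67]
Insert 36: [29, 36, 36, 2, 90, 67]
Insert 2: [2, 29, 36, 36, 90, 67]
Insert 90: [2, 29, 36, 36, 90, 67]
Insert 67: [2, 29, 36, 36, 67, 90]

Sorted: [2, 29, 36, 36, 67, 90]


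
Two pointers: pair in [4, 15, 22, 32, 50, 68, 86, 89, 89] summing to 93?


lo=0(4)+hi=8(89)=93

Yes: 4+89=93


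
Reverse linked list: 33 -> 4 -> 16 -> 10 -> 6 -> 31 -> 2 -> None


Step 1: curr=33, set curr.next=prev(None) | reversed so far: 33
Step 2: curr=4, set curr.next=prev(33) | reversed so far: 4 -> 33
Step 3: curr=16, set curr.next=prev(4) | reversed so far: 16 -> 4 -> 33
Step 4: curr=10, set curr.next=prev(16) | reversed so far: 10 -> 16 -> 4 -> 33
Step 5: curr=6, set curr.next=prev(10) | reversed so far: 6 -> 10 -> 16 -> 4 -> 33
Step 6: curr=31, set curr.next=prev(6) | reversed so far: 31 -> 6 -> 10 -> 16 -> 4 -> 33
Step 7: curr=2, set curr.next=prev(31) | reversed so far: 2 -> 31 -> 6 -> 10 -> 16 -> 4 -> 33

2 -> 31 -> 6 -> 10 -> 16 -> 4 -> 33 -> None


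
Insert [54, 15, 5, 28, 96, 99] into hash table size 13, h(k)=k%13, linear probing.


Insert 54: h=2 -> slot 2
Insert 15: h=2, 1 probes -> slot 3
Insert 5: h=5 -> slot 5
Insert 28: h=2, 2 probes -> slot 4
Insert 96: h=5, 1 probes -> slot 6
Insert 99: h=8 -> slot 8

Table: [None, None, 54, 15, 28, 5, 96, None, 99, None, None, None, None]


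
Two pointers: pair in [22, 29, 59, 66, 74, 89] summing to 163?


lo=0(22)+hi=5(89)=111
lo=1(29)+hi=5(89)=118
lo=2(59)+hi=5(89)=148
lo=3(66)+hi=5(89)=155
lo=4(74)+hi=5(89)=163

Yes: 74+89=163


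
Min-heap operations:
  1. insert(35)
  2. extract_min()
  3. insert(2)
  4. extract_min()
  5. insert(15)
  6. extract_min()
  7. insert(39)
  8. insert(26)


insert(35) -> [35]
extract_min()->35, []
insert(2) -> [2]
extract_min()->2, []
insert(15) -> [15]
extract_min()->15, []
insert(39) -> [39]
insert(26) -> [26, 39]

Final heap: [26, 39]


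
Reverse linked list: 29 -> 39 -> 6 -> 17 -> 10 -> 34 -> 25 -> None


Step 1: curr=29, set curr.next=prev(None) | reversed so far: 29
Step 2: curr=39, set curr.next=prev(29) | reversed so far: 39 -> 29
Step 3: curr=6, set curr.next=prev(39) | reversed so far: 6 -> 39 -> 29
Step 4: curr=17, set curr.next=prev(6) | reversed so far: 17 -> 6 -> 39 -> 29
Step 5: curr=10, set curr.next=prev(17) | reversed so far: 10 -> 17 -> 6 -> 39 -> 29
Step 6: curr=34, set curr.next=prev(10) | reversed so far: 34 -> 10 -> 17 -> 6 -> 39 -> 29
Step 7: curr=25, set curr.next=prev(34) | reversed so far: 25 -> 34 -> 10 -> 17 -> 6 -> 39 -> 29

25 -> 34 -> 10 -> 17 -> 6 -> 39 -> 29 -> None


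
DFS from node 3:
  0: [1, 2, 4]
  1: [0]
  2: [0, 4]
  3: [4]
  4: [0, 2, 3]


Visit 3, push [4]
Visit 4, push [2, 0]
Visit 0, push [2, 1]
Visit 1, push []
Visit 2, push []

DFS order: [3, 4, 0, 1, 2]


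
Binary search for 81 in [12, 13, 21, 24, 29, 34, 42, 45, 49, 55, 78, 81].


Step 1: lo=0, hi=11, mid=5, val=34
Step 2: lo=6, hi=11, mid=8, val=49
Step 3: lo=9, hi=11, mid=10, val=78
Step 4: lo=11, hi=11, mid=11, val=81

Found at index 11


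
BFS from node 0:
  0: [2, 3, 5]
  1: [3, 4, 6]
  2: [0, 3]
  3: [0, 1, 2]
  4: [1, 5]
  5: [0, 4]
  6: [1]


Visit 0, enqueue [2, 3, 5]
Visit 2, enqueue []
Visit 3, enqueue [1]
Visit 5, enqueue [4]
Visit 1, enqueue [6]
Visit 4, enqueue []
Visit 6, enqueue []

BFS order: [0, 2, 3, 5, 1, 4, 6]


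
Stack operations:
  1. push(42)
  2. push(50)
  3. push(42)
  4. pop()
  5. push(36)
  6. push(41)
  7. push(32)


push(42) -> [42]
push(50) -> [42, 50]
push(42) -> [42, 50, 42]
pop()->42, [42, 50]
push(36) -> [42, 50, 36]
push(41) -> [42, 50, 36, 41]
push(32) -> [42, 50, 36, 41, 32]

Final stack: [42, 50, 36, 41, 32]


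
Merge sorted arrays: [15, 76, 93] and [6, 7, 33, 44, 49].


Take 6 from B
Take 7 from B
Take 15 from A
Take 33 from B
Take 44 from B
Take 49 from B

Merged: [6, 7, 15, 33, 44, 49, 76, 93]


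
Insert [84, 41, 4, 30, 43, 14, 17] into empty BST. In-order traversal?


Insert 84: root
Insert 41: L from 84
Insert 4: L from 84 -> L from 41
Insert 30: L from 84 -> L from 41 -> R from 4
Insert 43: L from 84 -> R from 41
Insert 14: L from 84 -> L from 41 -> R from 4 -> L from 30
Insert 17: L from 84 -> L from 41 -> R from 4 -> L from 30 -> R from 14

In-order: [4, 14, 17, 30, 41, 43, 84]


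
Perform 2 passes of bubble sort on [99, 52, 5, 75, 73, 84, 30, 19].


Initial: [99, 52, 5, 75, 73, 84, 30, 19]
Pass 1: [52, 5, 75, 73, 84, 30, 19, 99] (7 swaps)
Pass 2: [5, 52, 73, 75, 30, 19, 84, 99] (4 swaps)

After 2 passes: [5, 52, 73, 75, 30, 19, 84, 99]


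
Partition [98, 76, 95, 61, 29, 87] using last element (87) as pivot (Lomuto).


Pivot: 87
  76 <= 87: swap -> [76, 98, 95, 61, 29, 87]
  61 <= 87: swap -> [76, 61, 95, 98, 29, 87]
  29 <= 87: swap -> [76, 61, 29, 98, 95, 87]
Place pivot at 3: [76, 61, 29, 87, 95, 98]

Partitioned: [76, 61, 29, 87, 95, 98]


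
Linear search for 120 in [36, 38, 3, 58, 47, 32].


i=0: 36!=120
i=1: 38!=120
i=2: 3!=120
i=3: 58!=120
i=4: 47!=120
i=5: 32!=120

Not found, 6 comps


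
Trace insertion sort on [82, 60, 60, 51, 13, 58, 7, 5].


Initial: [82, 60, 60, 51, 13, 58, 7, 5]
Insert 60: [60, 82, 60, 51, 13, 58, 7, 5]
Insert 60: [60, 60, 82, 51, 13, 58, 7, 5]
Insert 51: [51, 60, 60, 82, 13, 58, 7, 5]
Insert 13: [13, 51, 60, 60, 82, 58, 7, 5]
Insert 58: [13, 51, 58, 60, 60, 82, 7, 5]
Insert 7: [7, 13, 51, 58, 60, 60, 82, 5]
Insert 5: [5, 7, 13, 51, 58, 60, 60, 82]

Sorted: [5, 7, 13, 51, 58, 60, 60, 82]


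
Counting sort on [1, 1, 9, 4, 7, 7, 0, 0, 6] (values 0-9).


Input: [1, 1, 9, 4, 7, 7, 0, 0, 6]
Counts: [2, 2, 0, 0, 1, 0, 1, 2, 0, 1]

Sorted: [0, 0, 1, 1, 4, 6, 7, 7, 9]


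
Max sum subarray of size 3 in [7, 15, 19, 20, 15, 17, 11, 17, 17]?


[0:3]: 41
[1:4]: 54
[2:5]: 54
[3:6]: 52
[4:7]: 43
[5:8]: 45
[6:9]: 45

Max: 54 at [1:4]


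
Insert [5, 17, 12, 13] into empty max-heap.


Insert 5: [5]
Insert 17: [17, 5]
Insert 12: [17, 5, 12]
Insert 13: [17, 13, 12, 5]

Final heap: [17, 13, 12, 5]


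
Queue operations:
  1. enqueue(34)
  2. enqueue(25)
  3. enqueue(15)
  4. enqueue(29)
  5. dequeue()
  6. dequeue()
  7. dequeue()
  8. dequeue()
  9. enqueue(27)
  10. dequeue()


enqueue(34) -> [34]
enqueue(25) -> [34, 25]
enqueue(15) -> [34, 25, 15]
enqueue(29) -> [34, 25, 15, 29]
dequeue()->34, [25, 15, 29]
dequeue()->25, [15, 29]
dequeue()->15, [29]
dequeue()->29, []
enqueue(27) -> [27]
dequeue()->27, []

Final queue: []


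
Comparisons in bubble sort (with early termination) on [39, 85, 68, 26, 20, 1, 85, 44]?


Algorithm: bubble sort (with early termination)
Input: [39, 85, 68, 26, 20, 1, 85, 44]
Sorted: [1, 20, 26, 39, 44, 68, 85, 85]

27


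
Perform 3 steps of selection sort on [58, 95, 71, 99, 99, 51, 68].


Initial: [58, 95, 71, 99, 99, 51, 68]
Step 1: min=51 at 5
  Swap: [51, 95, 71, 99, 99, 58, 68]
Step 2: min=58 at 5
  Swap: [51, 58, 71, 99, 99, 95, 68]
Step 3: min=68 at 6
  Swap: [51, 58, 68, 99, 99, 95, 71]

After 3 steps: [51, 58, 68, 99, 99, 95, 71]


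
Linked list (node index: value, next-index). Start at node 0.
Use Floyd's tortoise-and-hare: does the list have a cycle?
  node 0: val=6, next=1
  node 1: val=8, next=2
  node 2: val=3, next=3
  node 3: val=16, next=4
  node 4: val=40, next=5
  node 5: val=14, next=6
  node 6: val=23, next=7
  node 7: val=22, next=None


Floyd's tortoise (slow, +1) and hare (fast, +2):
  init: slow=0, fast=0
  step 1: slow=1, fast=2
  step 2: slow=2, fast=4
  step 3: slow=3, fast=6
  step 4: fast 6->7->None, no cycle

Cycle: no


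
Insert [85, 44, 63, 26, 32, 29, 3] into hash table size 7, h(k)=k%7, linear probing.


Insert 85: h=1 -> slot 1
Insert 44: h=2 -> slot 2
Insert 63: h=0 -> slot 0
Insert 26: h=5 -> slot 5
Insert 32: h=4 -> slot 4
Insert 29: h=1, 2 probes -> slot 3
Insert 3: h=3, 3 probes -> slot 6

Table: [63, 85, 44, 29, 32, 26, 3]


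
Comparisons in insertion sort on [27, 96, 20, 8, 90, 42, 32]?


Algorithm: insertion sort
Input: [27, 96, 20, 8, 90, 42, 32]
Sorted: [8, 20, 27, 32, 42, 90, 96]

15


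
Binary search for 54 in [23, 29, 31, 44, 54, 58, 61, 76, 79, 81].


Step 1: lo=0, hi=9, mid=4, val=54

Found at index 4


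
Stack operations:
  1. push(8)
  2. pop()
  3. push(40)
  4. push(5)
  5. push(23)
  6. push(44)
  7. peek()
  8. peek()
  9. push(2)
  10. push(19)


push(8) -> [8]
pop()->8, []
push(40) -> [40]
push(5) -> [40, 5]
push(23) -> [40, 5, 23]
push(44) -> [40, 5, 23, 44]
peek()->44
peek()->44
push(2) -> [40, 5, 23, 44, 2]
push(19) -> [40, 5, 23, 44, 2, 19]

Final stack: [40, 5, 23, 44, 2, 19]


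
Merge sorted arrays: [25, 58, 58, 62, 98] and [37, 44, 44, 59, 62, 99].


Take 25 from A
Take 37 from B
Take 44 from B
Take 44 from B
Take 58 from A
Take 58 from A
Take 59 from B
Take 62 from A
Take 62 from B
Take 98 from A

Merged: [25, 37, 44, 44, 58, 58, 59, 62, 62, 98, 99]


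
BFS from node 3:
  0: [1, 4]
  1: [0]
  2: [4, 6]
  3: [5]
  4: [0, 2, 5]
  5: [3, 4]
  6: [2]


Visit 3, enqueue [5]
Visit 5, enqueue [4]
Visit 4, enqueue [0, 2]
Visit 0, enqueue [1]
Visit 2, enqueue [6]
Visit 1, enqueue []
Visit 6, enqueue []

BFS order: [3, 5, 4, 0, 2, 1, 6]


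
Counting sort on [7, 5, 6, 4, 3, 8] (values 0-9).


Input: [7, 5, 6, 4, 3, 8]
Counts: [0, 0, 0, 1, 1, 1, 1, 1, 1, 0]

Sorted: [3, 4, 5, 6, 7, 8]


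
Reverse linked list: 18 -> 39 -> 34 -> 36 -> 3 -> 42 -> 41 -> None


Step 1: curr=18, set curr.next=prev(None) | reversed so far: 18
Step 2: curr=39, set curr.next=prev(18) | reversed so far: 39 -> 18
Step 3: curr=34, set curr.next=prev(39) | reversed so far: 34 -> 39 -> 18
Step 4: curr=36, set curr.next=prev(34) | reversed so far: 36 -> 34 -> 39 -> 18
Step 5: curr=3, set curr.next=prev(36) | reversed so far: 3 -> 36 -> 34 -> 39 -> 18
Step 6: curr=42, set curr.next=prev(3) | reversed so far: 42 -> 3 -> 36 -> 34 -> 39 -> 18
Step 7: curr=41, set curr.next=prev(42) | reversed so far: 41 -> 42 -> 3 -> 36 -> 34 -> 39 -> 18

41 -> 42 -> 3 -> 36 -> 34 -> 39 -> 18 -> None


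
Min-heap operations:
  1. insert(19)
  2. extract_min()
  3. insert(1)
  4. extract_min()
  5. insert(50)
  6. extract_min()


insert(19) -> [19]
extract_min()->19, []
insert(1) -> [1]
extract_min()->1, []
insert(50) -> [50]
extract_min()->50, []

Final heap: []


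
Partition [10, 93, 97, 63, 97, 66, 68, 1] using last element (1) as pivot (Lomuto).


Pivot: 1
Place pivot at 0: [1, 93, 97, 63, 97, 66, 68, 10]

Partitioned: [1, 93, 97, 63, 97, 66, 68, 10]


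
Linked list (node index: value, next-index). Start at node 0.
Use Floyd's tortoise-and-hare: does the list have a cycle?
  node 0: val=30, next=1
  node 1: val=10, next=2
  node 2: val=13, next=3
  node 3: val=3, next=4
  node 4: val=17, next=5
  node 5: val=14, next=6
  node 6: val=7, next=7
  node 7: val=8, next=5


Floyd's tortoise (slow, +1) and hare (fast, +2):
  init: slow=0, fast=0
  step 1: slow=1, fast=2
  step 2: slow=2, fast=4
  step 3: slow=3, fast=6
  step 4: slow=4, fast=5
  step 5: slow=5, fast=7
  step 6: slow=6, fast=6
  slow == fast at node 6: cycle detected

Cycle: yes


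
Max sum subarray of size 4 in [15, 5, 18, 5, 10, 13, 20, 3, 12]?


[0:4]: 43
[1:5]: 38
[2:6]: 46
[3:7]: 48
[4:8]: 46
[5:9]: 48

Max: 48 at [3:7]


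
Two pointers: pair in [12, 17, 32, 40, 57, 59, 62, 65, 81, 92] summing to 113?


lo=0(12)+hi=9(92)=104
lo=1(17)+hi=9(92)=109
lo=2(32)+hi=9(92)=124
lo=2(32)+hi=8(81)=113

Yes: 32+81=113


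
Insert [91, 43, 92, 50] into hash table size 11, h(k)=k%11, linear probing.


Insert 91: h=3 -> slot 3
Insert 43: h=10 -> slot 10
Insert 92: h=4 -> slot 4
Insert 50: h=6 -> slot 6

Table: [None, None, None, 91, 92, None, 50, None, None, None, 43]


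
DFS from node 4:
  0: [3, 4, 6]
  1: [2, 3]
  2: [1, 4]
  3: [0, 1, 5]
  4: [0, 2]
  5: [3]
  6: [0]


Visit 4, push [2, 0]
Visit 0, push [6, 3]
Visit 3, push [5, 1]
Visit 1, push [2]
Visit 2, push []
Visit 5, push []
Visit 6, push []

DFS order: [4, 0, 3, 1, 2, 5, 6]


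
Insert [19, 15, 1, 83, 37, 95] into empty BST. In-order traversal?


Insert 19: root
Insert 15: L from 19
Insert 1: L from 19 -> L from 15
Insert 83: R from 19
Insert 37: R from 19 -> L from 83
Insert 95: R from 19 -> R from 83

In-order: [1, 15, 19, 37, 83, 95]


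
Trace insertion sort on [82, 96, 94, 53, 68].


Initial: [82, 96, 94, 53, 68]
Insert 96: [82, 96, 94, 53, 68]
Insert 94: [82, 94, 96, 53, 68]
Insert 53: [53, 82, 94, 96, 68]
Insert 68: [53, 68, 82, 94, 96]

Sorted: [53, 68, 82, 94, 96]


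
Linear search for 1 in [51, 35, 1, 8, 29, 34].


i=0: 51!=1
i=1: 35!=1
i=2: 1==1 found!

Found at 2, 3 comps


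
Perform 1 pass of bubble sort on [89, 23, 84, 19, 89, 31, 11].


Initial: [89, 23, 84, 19, 89, 31, 11]
Pass 1: [23, 84, 19, 89, 31, 11, 89] (5 swaps)

After 1 pass: [23, 84, 19, 89, 31, 11, 89]


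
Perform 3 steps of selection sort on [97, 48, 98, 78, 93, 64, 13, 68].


Initial: [97, 48, 98, 78, 93, 64, 13, 68]
Step 1: min=13 at 6
  Swap: [13, 48, 98, 78, 93, 64, 97, 68]
Step 2: min=48 at 1
  Swap: [13, 48, 98, 78, 93, 64, 97, 68]
Step 3: min=64 at 5
  Swap: [13, 48, 64, 78, 93, 98, 97, 68]

After 3 steps: [13, 48, 64, 78, 93, 98, 97, 68]


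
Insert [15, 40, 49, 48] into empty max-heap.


Insert 15: [15]
Insert 40: [40, 15]
Insert 49: [49, 15, 40]
Insert 48: [49, 48, 40, 15]

Final heap: [49, 48, 40, 15]


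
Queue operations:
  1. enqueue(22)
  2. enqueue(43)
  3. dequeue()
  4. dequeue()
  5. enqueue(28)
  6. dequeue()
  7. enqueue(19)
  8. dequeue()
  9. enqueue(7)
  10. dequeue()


enqueue(22) -> [22]
enqueue(43) -> [22, 43]
dequeue()->22, [43]
dequeue()->43, []
enqueue(28) -> [28]
dequeue()->28, []
enqueue(19) -> [19]
dequeue()->19, []
enqueue(7) -> [7]
dequeue()->7, []

Final queue: []


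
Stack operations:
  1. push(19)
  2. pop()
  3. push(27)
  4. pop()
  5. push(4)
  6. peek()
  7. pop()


push(19) -> [19]
pop()->19, []
push(27) -> [27]
pop()->27, []
push(4) -> [4]
peek()->4
pop()->4, []

Final stack: []


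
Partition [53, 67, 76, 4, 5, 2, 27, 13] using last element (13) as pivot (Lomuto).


Pivot: 13
  4 <= 13: swap -> [4, 67, 76, 53, 5, 2, 27, 13]
  5 <= 13: swap -> [4, 5, 76, 53, 67, 2, 27, 13]
  2 <= 13: swap -> [4, 5, 2, 53, 67, 76, 27, 13]
Place pivot at 3: [4, 5, 2, 13, 67, 76, 27, 53]

Partitioned: [4, 5, 2, 13, 67, 76, 27, 53]


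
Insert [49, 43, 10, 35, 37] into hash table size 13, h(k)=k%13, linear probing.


Insert 49: h=10 -> slot 10
Insert 43: h=4 -> slot 4
Insert 10: h=10, 1 probes -> slot 11
Insert 35: h=9 -> slot 9
Insert 37: h=11, 1 probes -> slot 12

Table: [None, None, None, None, 43, None, None, None, None, 35, 49, 10, 37]


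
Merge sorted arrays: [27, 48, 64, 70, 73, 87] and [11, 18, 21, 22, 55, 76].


Take 11 from B
Take 18 from B
Take 21 from B
Take 22 from B
Take 27 from A
Take 48 from A
Take 55 from B
Take 64 from A
Take 70 from A
Take 73 from A
Take 76 from B

Merged: [11, 18, 21, 22, 27, 48, 55, 64, 70, 73, 76, 87]


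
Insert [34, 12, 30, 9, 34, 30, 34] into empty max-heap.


Insert 34: [34]
Insert 12: [34, 12]
Insert 30: [34, 12, 30]
Insert 9: [34, 12, 30, 9]
Insert 34: [34, 34, 30, 9, 12]
Insert 30: [34, 34, 30, 9, 12, 30]
Insert 34: [34, 34, 34, 9, 12, 30, 30]

Final heap: [34, 34, 34, 9, 12, 30, 30]


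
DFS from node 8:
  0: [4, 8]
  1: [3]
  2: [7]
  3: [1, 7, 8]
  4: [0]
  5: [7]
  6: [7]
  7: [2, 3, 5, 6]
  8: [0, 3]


Visit 8, push [3, 0]
Visit 0, push [4]
Visit 4, push []
Visit 3, push [7, 1]
Visit 1, push []
Visit 7, push [6, 5, 2]
Visit 2, push []
Visit 5, push []
Visit 6, push []

DFS order: [8, 0, 4, 3, 1, 7, 2, 5, 6]


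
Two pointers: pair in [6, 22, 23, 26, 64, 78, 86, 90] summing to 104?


lo=0(6)+hi=7(90)=96
lo=1(22)+hi=7(90)=112
lo=1(22)+hi=6(86)=108
lo=1(22)+hi=5(78)=100
lo=2(23)+hi=5(78)=101
lo=3(26)+hi=5(78)=104

Yes: 26+78=104


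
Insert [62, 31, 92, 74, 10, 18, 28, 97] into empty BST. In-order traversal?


Insert 62: root
Insert 31: L from 62
Insert 92: R from 62
Insert 74: R from 62 -> L from 92
Insert 10: L from 62 -> L from 31
Insert 18: L from 62 -> L from 31 -> R from 10
Insert 28: L from 62 -> L from 31 -> R from 10 -> R from 18
Insert 97: R from 62 -> R from 92

In-order: [10, 18, 28, 31, 62, 74, 92, 97]


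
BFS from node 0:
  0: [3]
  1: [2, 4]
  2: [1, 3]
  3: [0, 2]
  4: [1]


Visit 0, enqueue [3]
Visit 3, enqueue [2]
Visit 2, enqueue [1]
Visit 1, enqueue [4]
Visit 4, enqueue []

BFS order: [0, 3, 2, 1, 4]


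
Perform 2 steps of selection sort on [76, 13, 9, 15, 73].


Initial: [76, 13, 9, 15, 73]
Step 1: min=9 at 2
  Swap: [9, 13, 76, 15, 73]
Step 2: min=13 at 1
  Swap: [9, 13, 76, 15, 73]

After 2 steps: [9, 13, 76, 15, 73]
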